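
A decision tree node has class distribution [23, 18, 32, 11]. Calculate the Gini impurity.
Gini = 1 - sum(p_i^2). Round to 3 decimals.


Total = 84. Proportions: 23/84, 18/84, 32/84, 11/84. sum(p_i^2) = 0.2832. Gini = 1 - 0.2832 = 0.7168, which rounds to 0.717.

0.717


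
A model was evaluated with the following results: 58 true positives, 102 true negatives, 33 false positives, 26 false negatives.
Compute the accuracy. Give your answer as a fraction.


Accuracy = (TP + TN) / (TP + TN + FP + FN) = (58 + 102) / 219 = 160/219.

160/219


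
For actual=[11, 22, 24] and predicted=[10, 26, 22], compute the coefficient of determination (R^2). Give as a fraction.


Mean(y) = 19. SS_res = 21. SS_tot = 98. R^2 = 1 - 21/(98) = 11/14.

11/14


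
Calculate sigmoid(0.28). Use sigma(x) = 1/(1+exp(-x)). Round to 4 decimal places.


sigma(0.28) = 1/(1+e^(-0.28)) = 1/(1+0.755784) = 1/1.755784 = 0.5695.

0.5695


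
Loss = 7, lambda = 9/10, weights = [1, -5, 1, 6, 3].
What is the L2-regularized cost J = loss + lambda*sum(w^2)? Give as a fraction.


L2 sq norm = sum(w^2) = 72. J = 7 + 9/10 * 72 = 359/5.

359/5


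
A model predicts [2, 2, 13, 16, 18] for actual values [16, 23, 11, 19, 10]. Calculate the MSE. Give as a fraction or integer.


MSE = (1/5) * ((16-2)^2=196 + (23-2)^2=441 + (11-13)^2=4 + (19-16)^2=9 + (10-18)^2=64). Sum = 714. MSE = 714/5.

714/5


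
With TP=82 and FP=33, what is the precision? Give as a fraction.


Precision = TP / (TP + FP) = 82 / 115 = 82/115.

82/115


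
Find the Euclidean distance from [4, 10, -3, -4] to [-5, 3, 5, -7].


d = sqrt(sum of squared differences). (4--5)^2=81, (10-3)^2=49, (-3-5)^2=64, (-4--7)^2=9. Sum = 203.

sqrt(203)


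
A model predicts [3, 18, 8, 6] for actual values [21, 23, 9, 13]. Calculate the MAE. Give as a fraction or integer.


MAE = (1/4) * (|21-3|=18 + |23-18|=5 + |9-8|=1 + |13-6|=7). Sum = 31. MAE = 31/4.

31/4


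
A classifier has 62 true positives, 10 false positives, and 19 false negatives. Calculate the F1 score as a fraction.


Precision = 62/72 = 31/36. Recall = 62/81 = 62/81. F1 = 2*P*R/(P+R) = 124/153.

124/153


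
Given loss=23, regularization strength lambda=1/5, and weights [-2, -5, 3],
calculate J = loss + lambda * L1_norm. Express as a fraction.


L1 norm = sum(|w|) = 10. J = 23 + 1/5 * 10 = 25.

25


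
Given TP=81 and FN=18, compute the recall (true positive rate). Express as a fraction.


Recall = TP / (TP + FN) = 81 / 99 = 9/11.

9/11


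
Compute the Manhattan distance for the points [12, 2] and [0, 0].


d = sum of absolute differences: |12-0|=12 + |2-0|=2 = 14.

14


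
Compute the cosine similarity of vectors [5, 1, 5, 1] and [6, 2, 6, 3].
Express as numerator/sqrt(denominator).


dot = 65. |a|^2 = 52, |b|^2 = 85. cos = 65/sqrt(4420).

65/sqrt(4420)


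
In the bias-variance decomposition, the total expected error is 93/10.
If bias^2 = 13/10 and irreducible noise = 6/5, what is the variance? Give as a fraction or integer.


Total error = bias^2 + variance + irreducible noise. So variance = 93/10 - 13/10 - 6/5 = 34/5.

34/5


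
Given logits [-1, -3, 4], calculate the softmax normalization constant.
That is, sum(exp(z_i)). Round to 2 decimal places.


Denom = e^-1=0.3679 + e^-3=0.0498 + e^4=54.5982. Sum = 55.0159, which rounds to 55.02.

55.02


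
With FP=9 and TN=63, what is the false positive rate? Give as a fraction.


FPR = FP / (FP + TN) = 9 / 72 = 1/8.

1/8


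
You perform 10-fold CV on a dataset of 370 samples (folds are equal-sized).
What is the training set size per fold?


Each validation fold has 370/10 = 37 samples. Training set = 370 - 37 = 333.

333


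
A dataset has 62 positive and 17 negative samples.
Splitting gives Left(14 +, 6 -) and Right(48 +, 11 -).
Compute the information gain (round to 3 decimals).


H(parent) = 0.7513. H(left) = 0.8813, H(right) = 0.6940. Weighted = (20/79)*0.8813 + (59/79)*0.6940 = 0.7414. IG = 0.7513 - 0.7414 = 0.0099, which rounds to 0.010.

0.010


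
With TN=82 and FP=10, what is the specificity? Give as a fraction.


Specificity = TN / (TN + FP) = 82 / 92 = 41/46.

41/46


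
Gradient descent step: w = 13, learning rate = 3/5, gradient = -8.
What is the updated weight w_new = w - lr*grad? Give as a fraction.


w_new = 13 - 3/5 * -8 = 13 - -24/5 = 89/5.

89/5


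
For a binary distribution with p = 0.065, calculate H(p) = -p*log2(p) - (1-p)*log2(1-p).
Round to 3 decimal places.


H = -0.065*log2(0.065) - 0.935*log2(0.935) = 0.347.

0.347


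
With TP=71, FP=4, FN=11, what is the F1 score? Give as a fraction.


Precision = 71/75 = 71/75. Recall = 71/82 = 71/82. F1 = 2*P*R/(P+R) = 142/157.

142/157


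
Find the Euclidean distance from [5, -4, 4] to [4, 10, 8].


d = sqrt(sum of squared differences). (5-4)^2=1, (-4-10)^2=196, (4-8)^2=16. Sum = 213.

sqrt(213)


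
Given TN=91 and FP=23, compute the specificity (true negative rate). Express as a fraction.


Specificity = TN / (TN + FP) = 91 / 114 = 91/114.

91/114


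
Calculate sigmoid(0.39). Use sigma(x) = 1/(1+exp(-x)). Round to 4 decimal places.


sigma(0.39) = 1/(1+e^(-0.39)) = 1/(1+0.677057) = 1/1.677057 = 0.5963.

0.5963


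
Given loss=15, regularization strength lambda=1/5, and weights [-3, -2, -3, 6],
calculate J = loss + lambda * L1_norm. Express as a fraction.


L1 norm = sum(|w|) = 14. J = 15 + 1/5 * 14 = 89/5.

89/5


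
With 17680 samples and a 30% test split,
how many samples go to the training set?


Test set = 17680 * 30% = 5304. Training set = 17680 - 5304 = 12376.

12376


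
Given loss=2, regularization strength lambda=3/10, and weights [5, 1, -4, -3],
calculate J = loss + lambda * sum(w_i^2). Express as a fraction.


L2 sq norm = sum(w^2) = 51. J = 2 + 3/10 * 51 = 173/10.

173/10


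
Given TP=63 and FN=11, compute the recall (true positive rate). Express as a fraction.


Recall = TP / (TP + FN) = 63 / 74 = 63/74.

63/74


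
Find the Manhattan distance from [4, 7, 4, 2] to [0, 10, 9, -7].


d = sum of absolute differences: |4-0|=4 + |7-10|=3 + |4-9|=5 + |2--7|=9 = 21.

21


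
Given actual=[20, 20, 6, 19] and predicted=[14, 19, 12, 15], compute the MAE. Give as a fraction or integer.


MAE = (1/4) * (|20-14|=6 + |20-19|=1 + |6-12|=6 + |19-15|=4). Sum = 17. MAE = 17/4.

17/4


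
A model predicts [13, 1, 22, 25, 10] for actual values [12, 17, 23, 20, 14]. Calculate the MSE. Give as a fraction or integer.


MSE = (1/5) * ((12-13)^2=1 + (17-1)^2=256 + (23-22)^2=1 + (20-25)^2=25 + (14-10)^2=16). Sum = 299. MSE = 299/5.

299/5


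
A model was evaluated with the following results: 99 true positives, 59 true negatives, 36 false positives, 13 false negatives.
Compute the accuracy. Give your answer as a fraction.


Accuracy = (TP + TN) / (TP + TN + FP + FN) = (99 + 59) / 207 = 158/207.

158/207


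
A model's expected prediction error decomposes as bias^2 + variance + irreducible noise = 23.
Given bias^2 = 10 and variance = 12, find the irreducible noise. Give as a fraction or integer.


Total error = bias^2 + variance + irreducible noise. So irreducible noise = 23 - 10 - 12 = 1.

1


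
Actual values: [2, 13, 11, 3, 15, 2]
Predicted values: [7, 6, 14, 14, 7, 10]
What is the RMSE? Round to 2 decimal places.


MSE = 55.3333. RMSE = sqrt(55.3333) = 7.44.

7.44


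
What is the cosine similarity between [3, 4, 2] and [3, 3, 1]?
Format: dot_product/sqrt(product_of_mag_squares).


dot = 23. |a|^2 = 29, |b|^2 = 19. cos = 23/sqrt(551).

23/sqrt(551)


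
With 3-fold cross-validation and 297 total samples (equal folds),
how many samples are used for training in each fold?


Each validation fold has 297/3 = 99 samples. Training set = 297 - 99 = 198.

198


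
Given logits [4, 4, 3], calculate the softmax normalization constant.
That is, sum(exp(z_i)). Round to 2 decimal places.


Denom = e^4=54.5982 + e^4=54.5982 + e^3=20.0855. Sum = 129.2819, which rounds to 129.28.

129.28


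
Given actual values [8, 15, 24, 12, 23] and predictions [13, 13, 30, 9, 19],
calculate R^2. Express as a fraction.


Mean(y) = 82/5. SS_res = 90. SS_tot = 966/5. R^2 = 1 - 90/(966/5) = 86/161.

86/161


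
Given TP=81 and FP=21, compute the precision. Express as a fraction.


Precision = TP / (TP + FP) = 81 / 102 = 27/34.

27/34


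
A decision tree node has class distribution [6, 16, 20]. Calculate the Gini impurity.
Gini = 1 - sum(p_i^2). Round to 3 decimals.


Total = 42. Proportions: 6/42, 16/42, 20/42. sum(p_i^2) = 0.3923. Gini = 1 - 0.3923 = 0.6077, which rounds to 0.608.

0.608


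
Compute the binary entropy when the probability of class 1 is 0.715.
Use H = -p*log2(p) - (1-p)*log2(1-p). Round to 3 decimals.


H = -0.715*log2(0.715) - 0.285*log2(0.285) = 0.862.

0.862


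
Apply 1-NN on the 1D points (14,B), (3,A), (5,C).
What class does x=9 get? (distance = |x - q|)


Distances: |14-9|=5, |3-9|=6, |5-9|=4. 1 nearest: (5,C). Counts: {'C': 1}. Majority class: C.

C


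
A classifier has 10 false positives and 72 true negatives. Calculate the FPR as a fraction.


FPR = FP / (FP + TN) = 10 / 82 = 5/41.

5/41


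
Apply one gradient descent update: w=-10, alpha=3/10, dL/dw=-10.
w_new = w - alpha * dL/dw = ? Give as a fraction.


w_new = -10 - 3/10 * -10 = -10 - -3 = -7.

-7


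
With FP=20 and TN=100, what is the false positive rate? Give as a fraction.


FPR = FP / (FP + TN) = 20 / 120 = 1/6.

1/6


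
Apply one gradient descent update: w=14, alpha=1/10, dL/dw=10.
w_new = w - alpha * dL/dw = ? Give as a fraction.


w_new = 14 - 1/10 * 10 = 14 - 1 = 13.

13


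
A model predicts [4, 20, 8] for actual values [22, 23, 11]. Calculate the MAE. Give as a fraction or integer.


MAE = (1/3) * (|22-4|=18 + |23-20|=3 + |11-8|=3). Sum = 24. MAE = 8.

8


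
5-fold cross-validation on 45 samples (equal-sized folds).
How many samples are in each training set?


Each validation fold has 45/5 = 9 samples. Training set = 45 - 9 = 36.

36


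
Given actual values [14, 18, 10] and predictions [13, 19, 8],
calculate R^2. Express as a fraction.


Mean(y) = 14. SS_res = 6. SS_tot = 32. R^2 = 1 - 6/(32) = 13/16.

13/16


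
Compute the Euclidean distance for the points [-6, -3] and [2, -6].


d = sqrt(sum of squared differences). (-6-2)^2=64, (-3--6)^2=9. Sum = 73.

sqrt(73)


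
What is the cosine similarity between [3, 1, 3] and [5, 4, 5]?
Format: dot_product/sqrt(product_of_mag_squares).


dot = 34. |a|^2 = 19, |b|^2 = 66. cos = 34/sqrt(1254).

34/sqrt(1254)


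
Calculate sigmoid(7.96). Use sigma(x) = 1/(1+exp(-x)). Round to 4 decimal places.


sigma(7.96) = 1/(1+e^(-7.96)) = 1/(1+0.000349) = 1/1.000349 = 0.9997.

0.9997


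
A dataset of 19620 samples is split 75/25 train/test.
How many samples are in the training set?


Test set = 19620 * 25% = 4905. Training set = 19620 - 4905 = 14715.

14715


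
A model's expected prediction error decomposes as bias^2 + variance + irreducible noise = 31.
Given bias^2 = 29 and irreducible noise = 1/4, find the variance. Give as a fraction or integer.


Total error = bias^2 + variance + irreducible noise. So variance = 31 - 29 - 1/4 = 7/4.

7/4


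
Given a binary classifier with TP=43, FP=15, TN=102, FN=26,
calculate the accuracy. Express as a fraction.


Accuracy = (TP + TN) / (TP + TN + FP + FN) = (43 + 102) / 186 = 145/186.

145/186


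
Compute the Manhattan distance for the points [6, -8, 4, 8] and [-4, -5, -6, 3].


d = sum of absolute differences: |6--4|=10 + |-8--5|=3 + |4--6|=10 + |8-3|=5 = 28.

28


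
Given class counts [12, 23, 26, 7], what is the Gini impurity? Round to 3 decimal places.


Total = 68. Proportions: 12/68, 23/68, 26/68, 7/68. sum(p_i^2) = 0.3023. Gini = 1 - 0.3023 = 0.6977, which rounds to 0.698.

0.698


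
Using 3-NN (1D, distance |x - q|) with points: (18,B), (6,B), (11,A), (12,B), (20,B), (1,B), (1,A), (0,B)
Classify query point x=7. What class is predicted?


Distances: |18-7|=11, |6-7|=1, |11-7|=4, |12-7|=5, |20-7|=13, |1-7|=6, |1-7|=6, |0-7|=7. 3 nearest: (6,B), (11,A), (12,B). Counts: {'B': 2, 'A': 1}. Majority class: B.

B


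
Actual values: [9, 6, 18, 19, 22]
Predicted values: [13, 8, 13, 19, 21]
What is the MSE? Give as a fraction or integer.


MSE = (1/5) * ((9-13)^2=16 + (6-8)^2=4 + (18-13)^2=25 + (19-19)^2=0 + (22-21)^2=1). Sum = 46. MSE = 46/5.

46/5


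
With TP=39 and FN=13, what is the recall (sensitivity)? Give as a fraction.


Recall = TP / (TP + FN) = 39 / 52 = 3/4.

3/4


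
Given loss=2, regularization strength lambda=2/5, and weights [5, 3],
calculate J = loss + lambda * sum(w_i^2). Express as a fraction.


L2 sq norm = sum(w^2) = 34. J = 2 + 2/5 * 34 = 78/5.

78/5


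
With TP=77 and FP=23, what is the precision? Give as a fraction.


Precision = TP / (TP + FP) = 77 / 100 = 77/100.

77/100


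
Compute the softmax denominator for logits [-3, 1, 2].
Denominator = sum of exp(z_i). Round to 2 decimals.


Denom = e^-3=0.0498 + e^1=2.7183 + e^2=7.3891. Sum = 10.1572, which rounds to 10.16.

10.16


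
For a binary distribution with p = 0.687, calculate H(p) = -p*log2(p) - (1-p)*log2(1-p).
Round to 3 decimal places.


H = -0.687*log2(0.687) - 0.313*log2(0.313) = 0.897.

0.897


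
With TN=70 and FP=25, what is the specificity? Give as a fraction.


Specificity = TN / (TN + FP) = 70 / 95 = 14/19.

14/19


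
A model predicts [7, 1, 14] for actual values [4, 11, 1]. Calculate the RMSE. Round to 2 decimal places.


MSE = 92.6667. RMSE = sqrt(92.6667) = 9.63.

9.63


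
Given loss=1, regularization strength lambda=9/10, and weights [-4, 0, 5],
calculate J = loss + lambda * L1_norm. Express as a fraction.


L1 norm = sum(|w|) = 9. J = 1 + 9/10 * 9 = 91/10.

91/10


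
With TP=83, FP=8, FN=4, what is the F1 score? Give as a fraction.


Precision = 83/91 = 83/91. Recall = 83/87 = 83/87. F1 = 2*P*R/(P+R) = 83/89.

83/89


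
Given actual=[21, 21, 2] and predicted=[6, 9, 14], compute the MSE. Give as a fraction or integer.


MSE = (1/3) * ((21-6)^2=225 + (21-9)^2=144 + (2-14)^2=144). Sum = 513. MSE = 171.

171


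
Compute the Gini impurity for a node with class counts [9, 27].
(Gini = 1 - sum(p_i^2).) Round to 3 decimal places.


Total = 36. Proportions: 9/36, 27/36. sum(p_i^2) = 0.6250. Gini = 1 - 0.6250 = 0.3750, which rounds to 0.375.

0.375


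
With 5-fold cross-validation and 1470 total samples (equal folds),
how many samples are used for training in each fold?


Each validation fold has 1470/5 = 294 samples. Training set = 1470 - 294 = 1176.

1176


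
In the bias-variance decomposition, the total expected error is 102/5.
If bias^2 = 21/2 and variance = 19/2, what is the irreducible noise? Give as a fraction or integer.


Total error = bias^2 + variance + irreducible noise. So irreducible noise = 102/5 - 21/2 - 19/2 = 2/5.

2/5


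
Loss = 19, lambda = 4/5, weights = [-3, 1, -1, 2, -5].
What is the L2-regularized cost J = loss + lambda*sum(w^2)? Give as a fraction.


L2 sq norm = sum(w^2) = 40. J = 19 + 4/5 * 40 = 51.

51


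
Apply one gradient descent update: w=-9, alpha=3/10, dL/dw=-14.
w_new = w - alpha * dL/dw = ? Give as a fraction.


w_new = -9 - 3/10 * -14 = -9 - -21/5 = -24/5.

-24/5


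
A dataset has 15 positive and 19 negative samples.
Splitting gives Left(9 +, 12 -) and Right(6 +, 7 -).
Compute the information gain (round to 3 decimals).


H(parent) = 0.9900. H(left) = 0.9852, H(right) = 0.9957. Weighted = (21/34)*0.9852 + (13/34)*0.9957 = 0.9892. IG = 0.9900 - 0.9892 = 0.0008, which rounds to 0.001.

0.001


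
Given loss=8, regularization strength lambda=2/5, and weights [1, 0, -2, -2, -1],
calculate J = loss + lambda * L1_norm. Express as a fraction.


L1 norm = sum(|w|) = 6. J = 8 + 2/5 * 6 = 52/5.

52/5


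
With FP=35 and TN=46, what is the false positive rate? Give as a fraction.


FPR = FP / (FP + TN) = 35 / 81 = 35/81.

35/81


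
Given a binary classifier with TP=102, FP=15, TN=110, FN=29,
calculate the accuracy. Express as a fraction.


Accuracy = (TP + TN) / (TP + TN + FP + FN) = (102 + 110) / 256 = 53/64.

53/64


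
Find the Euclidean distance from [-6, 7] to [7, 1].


d = sqrt(sum of squared differences). (-6-7)^2=169, (7-1)^2=36. Sum = 205.

sqrt(205)


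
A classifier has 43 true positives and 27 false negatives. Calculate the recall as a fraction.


Recall = TP / (TP + FN) = 43 / 70 = 43/70.

43/70


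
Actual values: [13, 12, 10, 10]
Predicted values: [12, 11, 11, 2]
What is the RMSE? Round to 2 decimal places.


MSE = 16.7500. RMSE = sqrt(16.7500) = 4.09.

4.09


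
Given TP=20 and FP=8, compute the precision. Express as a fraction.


Precision = TP / (TP + FP) = 20 / 28 = 5/7.

5/7


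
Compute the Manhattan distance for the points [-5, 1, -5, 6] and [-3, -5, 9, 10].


d = sum of absolute differences: |-5--3|=2 + |1--5|=6 + |-5-9|=14 + |6-10|=4 = 26.

26


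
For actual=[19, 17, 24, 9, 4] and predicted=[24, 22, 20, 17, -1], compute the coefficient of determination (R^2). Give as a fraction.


Mean(y) = 73/5. SS_res = 155. SS_tot = 1286/5. R^2 = 1 - 155/(1286/5) = 511/1286.

511/1286


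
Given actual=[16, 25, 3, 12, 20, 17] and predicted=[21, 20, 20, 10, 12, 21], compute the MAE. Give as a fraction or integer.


MAE = (1/6) * (|16-21|=5 + |25-20|=5 + |3-20|=17 + |12-10|=2 + |20-12|=8 + |17-21|=4). Sum = 41. MAE = 41/6.

41/6


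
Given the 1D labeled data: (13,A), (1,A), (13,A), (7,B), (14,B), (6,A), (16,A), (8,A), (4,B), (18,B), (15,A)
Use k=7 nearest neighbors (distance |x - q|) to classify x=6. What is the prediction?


Distances: |13-6|=7, |1-6|=5, |13-6|=7, |7-6|=1, |14-6|=8, |6-6|=0, |16-6|=10, |8-6|=2, |4-6|=2, |18-6|=12, |15-6|=9. 7 nearest: (6,A), (7,B), (8,A), (4,B), (1,A), (13,A), (13,A). Counts: {'A': 5, 'B': 2}. Majority class: A.

A


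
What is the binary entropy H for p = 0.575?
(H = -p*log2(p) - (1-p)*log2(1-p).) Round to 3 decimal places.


H = -0.575*log2(0.575) - 0.425*log2(0.425) = 0.984.

0.984


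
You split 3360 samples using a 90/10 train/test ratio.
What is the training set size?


Test set = 3360 * 10% = 336. Training set = 3360 - 336 = 3024.

3024


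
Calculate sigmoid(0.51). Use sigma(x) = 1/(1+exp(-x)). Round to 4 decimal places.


sigma(0.51) = 1/(1+e^(-0.51)) = 1/(1+0.600496) = 1/1.600496 = 0.6248.

0.6248


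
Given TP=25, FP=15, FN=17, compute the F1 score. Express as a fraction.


Precision = 25/40 = 5/8. Recall = 25/42 = 25/42. F1 = 2*P*R/(P+R) = 25/41.

25/41


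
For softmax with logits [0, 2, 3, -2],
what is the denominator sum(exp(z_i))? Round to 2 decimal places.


Denom = e^0=1.0000 + e^2=7.3891 + e^3=20.0855 + e^-2=0.1353. Sum = 28.6099, which rounds to 28.61.

28.61


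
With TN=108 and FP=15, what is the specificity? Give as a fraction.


Specificity = TN / (TN + FP) = 108 / 123 = 36/41.

36/41


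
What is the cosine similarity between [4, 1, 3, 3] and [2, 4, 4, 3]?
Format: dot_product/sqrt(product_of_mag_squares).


dot = 33. |a|^2 = 35, |b|^2 = 45. cos = 33/sqrt(1575).

33/sqrt(1575)


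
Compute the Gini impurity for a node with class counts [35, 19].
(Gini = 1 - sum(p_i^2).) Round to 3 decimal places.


Total = 54. Proportions: 35/54, 19/54. sum(p_i^2) = 0.5439. Gini = 1 - 0.5439 = 0.4561, which rounds to 0.456.

0.456


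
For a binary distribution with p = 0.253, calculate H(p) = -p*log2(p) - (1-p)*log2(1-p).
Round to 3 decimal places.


H = -0.253*log2(0.253) - 0.747*log2(0.747) = 0.816.

0.816


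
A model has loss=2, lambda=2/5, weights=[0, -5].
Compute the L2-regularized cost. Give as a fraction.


L2 sq norm = sum(w^2) = 25. J = 2 + 2/5 * 25 = 12.

12


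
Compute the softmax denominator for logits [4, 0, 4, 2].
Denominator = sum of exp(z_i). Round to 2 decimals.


Denom = e^4=54.5982 + e^0=1.0000 + e^4=54.5982 + e^2=7.3891. Sum = 117.5855, which rounds to 117.59.

117.59


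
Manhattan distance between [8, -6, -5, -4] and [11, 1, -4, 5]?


d = sum of absolute differences: |8-11|=3 + |-6-1|=7 + |-5--4|=1 + |-4-5|=9 = 20.

20


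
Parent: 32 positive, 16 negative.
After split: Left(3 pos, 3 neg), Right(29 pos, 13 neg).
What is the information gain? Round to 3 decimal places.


H(parent) = 0.9183. H(left) = 1.0000, H(right) = 0.8926. Weighted = (6/48)*1.0000 + (42/48)*0.8926 = 0.9060. IG = 0.9183 - 0.9060 = 0.0123, which rounds to 0.012.

0.012


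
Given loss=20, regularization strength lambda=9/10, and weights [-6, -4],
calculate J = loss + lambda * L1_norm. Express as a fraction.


L1 norm = sum(|w|) = 10. J = 20 + 9/10 * 10 = 29.

29


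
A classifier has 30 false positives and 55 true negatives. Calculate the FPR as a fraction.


FPR = FP / (FP + TN) = 30 / 85 = 6/17.

6/17


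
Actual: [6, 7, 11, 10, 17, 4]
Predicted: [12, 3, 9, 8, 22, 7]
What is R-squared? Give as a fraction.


Mean(y) = 55/6. SS_res = 94. SS_tot = 641/6. R^2 = 1 - 94/(641/6) = 77/641.

77/641


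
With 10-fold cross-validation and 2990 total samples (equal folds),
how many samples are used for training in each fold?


Each validation fold has 2990/10 = 299 samples. Training set = 2990 - 299 = 2691.

2691


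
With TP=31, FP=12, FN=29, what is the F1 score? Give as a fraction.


Precision = 31/43 = 31/43. Recall = 31/60 = 31/60. F1 = 2*P*R/(P+R) = 62/103.

62/103


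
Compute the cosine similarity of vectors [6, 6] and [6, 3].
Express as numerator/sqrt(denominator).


dot = 54. |a|^2 = 72, |b|^2 = 45. cos = 54/sqrt(3240).

54/sqrt(3240)


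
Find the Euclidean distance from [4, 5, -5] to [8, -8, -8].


d = sqrt(sum of squared differences). (4-8)^2=16, (5--8)^2=169, (-5--8)^2=9. Sum = 194.

sqrt(194)


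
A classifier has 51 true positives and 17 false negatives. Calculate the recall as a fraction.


Recall = TP / (TP + FN) = 51 / 68 = 3/4.

3/4


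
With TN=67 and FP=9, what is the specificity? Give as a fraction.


Specificity = TN / (TN + FP) = 67 / 76 = 67/76.

67/76


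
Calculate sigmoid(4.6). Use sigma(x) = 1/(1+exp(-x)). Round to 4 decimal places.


sigma(4.6) = 1/(1+e^(-4.6)) = 1/(1+0.010052) = 1/1.010052 = 0.9900.

0.9900


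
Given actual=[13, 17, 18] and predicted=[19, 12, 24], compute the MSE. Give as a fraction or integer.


MSE = (1/3) * ((13-19)^2=36 + (17-12)^2=25 + (18-24)^2=36). Sum = 97. MSE = 97/3.

97/3


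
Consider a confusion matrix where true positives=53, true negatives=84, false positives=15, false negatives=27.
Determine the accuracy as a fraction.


Accuracy = (TP + TN) / (TP + TN + FP + FN) = (53 + 84) / 179 = 137/179.

137/179


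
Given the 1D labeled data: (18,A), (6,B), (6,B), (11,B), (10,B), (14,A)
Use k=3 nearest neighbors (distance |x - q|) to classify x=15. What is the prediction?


Distances: |18-15|=3, |6-15|=9, |6-15|=9, |11-15|=4, |10-15|=5, |14-15|=1. 3 nearest: (14,A), (18,A), (11,B). Counts: {'A': 2, 'B': 1}. Majority class: A.

A


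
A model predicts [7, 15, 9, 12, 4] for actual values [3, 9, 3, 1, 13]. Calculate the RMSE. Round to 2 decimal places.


MSE = 58.0000. RMSE = sqrt(58.0000) = 7.62.

7.62


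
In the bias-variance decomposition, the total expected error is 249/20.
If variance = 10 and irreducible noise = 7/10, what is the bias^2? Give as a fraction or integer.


Total error = bias^2 + variance + irreducible noise. So bias^2 = 249/20 - 10 - 7/10 = 7/4.

7/4


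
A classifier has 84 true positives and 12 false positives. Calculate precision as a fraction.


Precision = TP / (TP + FP) = 84 / 96 = 7/8.

7/8


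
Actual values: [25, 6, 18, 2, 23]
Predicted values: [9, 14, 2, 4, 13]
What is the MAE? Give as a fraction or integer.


MAE = (1/5) * (|25-9|=16 + |6-14|=8 + |18-2|=16 + |2-4|=2 + |23-13|=10). Sum = 52. MAE = 52/5.

52/5


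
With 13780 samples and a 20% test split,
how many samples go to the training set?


Test set = 13780 * 20% = 2756. Training set = 13780 - 2756 = 11024.

11024


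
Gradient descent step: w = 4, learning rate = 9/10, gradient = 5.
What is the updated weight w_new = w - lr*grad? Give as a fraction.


w_new = 4 - 9/10 * 5 = 4 - 9/2 = -1/2.

-1/2


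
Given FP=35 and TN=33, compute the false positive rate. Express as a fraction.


FPR = FP / (FP + TN) = 35 / 68 = 35/68.

35/68


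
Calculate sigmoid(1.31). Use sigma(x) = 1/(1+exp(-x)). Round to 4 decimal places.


sigma(1.31) = 1/(1+e^(-1.31)) = 1/(1+0.269820) = 1/1.269820 = 0.7875.

0.7875


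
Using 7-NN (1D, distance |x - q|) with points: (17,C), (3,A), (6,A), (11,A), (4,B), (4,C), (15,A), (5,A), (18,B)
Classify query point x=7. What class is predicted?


Distances: |17-7|=10, |3-7|=4, |6-7|=1, |11-7|=4, |4-7|=3, |4-7|=3, |15-7|=8, |5-7|=2, |18-7|=11. 7 nearest: (6,A), (5,A), (4,B), (4,C), (3,A), (11,A), (15,A). Counts: {'A': 5, 'B': 1, 'C': 1}. Majority class: A.

A


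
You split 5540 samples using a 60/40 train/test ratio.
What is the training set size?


Test set = 5540 * 40% = 2216. Training set = 5540 - 2216 = 3324.

3324


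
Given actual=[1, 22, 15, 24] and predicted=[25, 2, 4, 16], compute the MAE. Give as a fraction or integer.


MAE = (1/4) * (|1-25|=24 + |22-2|=20 + |15-4|=11 + |24-16|=8). Sum = 63. MAE = 63/4.

63/4


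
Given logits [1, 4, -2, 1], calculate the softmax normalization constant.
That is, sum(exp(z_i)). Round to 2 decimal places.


Denom = e^1=2.7183 + e^4=54.5982 + e^-2=0.1353 + e^1=2.7183. Sum = 60.1701, which rounds to 60.17.

60.17


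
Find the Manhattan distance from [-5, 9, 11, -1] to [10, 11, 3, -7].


d = sum of absolute differences: |-5-10|=15 + |9-11|=2 + |11-3|=8 + |-1--7|=6 = 31.

31


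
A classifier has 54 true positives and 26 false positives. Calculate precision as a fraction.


Precision = TP / (TP + FP) = 54 / 80 = 27/40.

27/40


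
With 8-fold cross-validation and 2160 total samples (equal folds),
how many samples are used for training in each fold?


Each validation fold has 2160/8 = 270 samples. Training set = 2160 - 270 = 1890.

1890


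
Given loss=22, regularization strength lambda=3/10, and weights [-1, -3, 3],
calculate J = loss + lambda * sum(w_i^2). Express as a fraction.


L2 sq norm = sum(w^2) = 19. J = 22 + 3/10 * 19 = 277/10.

277/10


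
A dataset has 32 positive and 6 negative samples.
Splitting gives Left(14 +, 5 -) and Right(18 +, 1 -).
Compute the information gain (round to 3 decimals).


H(parent) = 0.6292. H(left) = 0.8315, H(right) = 0.2975. Weighted = (19/38)*0.8315 + (19/38)*0.2975 = 0.5645. IG = 0.6292 - 0.5645 = 0.0647, which rounds to 0.065.

0.065


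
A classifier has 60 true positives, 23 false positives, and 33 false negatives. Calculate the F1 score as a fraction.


Precision = 60/83 = 60/83. Recall = 60/93 = 20/31. F1 = 2*P*R/(P+R) = 15/22.

15/22


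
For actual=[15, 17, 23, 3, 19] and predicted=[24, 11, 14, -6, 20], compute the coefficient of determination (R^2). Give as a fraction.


Mean(y) = 77/5. SS_res = 280. SS_tot = 1136/5. R^2 = 1 - 280/(1136/5) = -33/142.

-33/142


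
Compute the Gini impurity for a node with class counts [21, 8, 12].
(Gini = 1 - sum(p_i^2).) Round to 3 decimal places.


Total = 41. Proportions: 21/41, 8/41, 12/41. sum(p_i^2) = 0.3861. Gini = 1 - 0.3861 = 0.6139, which rounds to 0.614.

0.614


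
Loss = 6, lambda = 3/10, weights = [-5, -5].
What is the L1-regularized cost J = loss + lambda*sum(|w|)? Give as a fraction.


L1 norm = sum(|w|) = 10. J = 6 + 3/10 * 10 = 9.

9


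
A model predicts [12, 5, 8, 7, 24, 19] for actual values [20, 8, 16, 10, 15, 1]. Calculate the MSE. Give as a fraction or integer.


MSE = (1/6) * ((20-12)^2=64 + (8-5)^2=9 + (16-8)^2=64 + (10-7)^2=9 + (15-24)^2=81 + (1-19)^2=324). Sum = 551. MSE = 551/6.

551/6


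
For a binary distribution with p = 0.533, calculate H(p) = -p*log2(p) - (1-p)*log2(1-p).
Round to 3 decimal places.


H = -0.533*log2(0.533) - 0.467*log2(0.467) = 0.997.

0.997


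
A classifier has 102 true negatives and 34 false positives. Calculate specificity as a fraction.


Specificity = TN / (TN + FP) = 102 / 136 = 3/4.

3/4


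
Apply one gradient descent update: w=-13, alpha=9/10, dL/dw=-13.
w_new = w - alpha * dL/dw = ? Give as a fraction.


w_new = -13 - 9/10 * -13 = -13 - -117/10 = -13/10.

-13/10


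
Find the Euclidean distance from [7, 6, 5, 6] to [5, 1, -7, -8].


d = sqrt(sum of squared differences). (7-5)^2=4, (6-1)^2=25, (5--7)^2=144, (6--8)^2=196. Sum = 369.

sqrt(369)


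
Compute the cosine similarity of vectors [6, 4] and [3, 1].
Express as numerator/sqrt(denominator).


dot = 22. |a|^2 = 52, |b|^2 = 10. cos = 22/sqrt(520).

22/sqrt(520)


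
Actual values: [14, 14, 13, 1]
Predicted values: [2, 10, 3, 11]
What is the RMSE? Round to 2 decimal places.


MSE = 90.0000. RMSE = sqrt(90.0000) = 9.49.

9.49


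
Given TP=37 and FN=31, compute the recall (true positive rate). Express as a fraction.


Recall = TP / (TP + FN) = 37 / 68 = 37/68.

37/68


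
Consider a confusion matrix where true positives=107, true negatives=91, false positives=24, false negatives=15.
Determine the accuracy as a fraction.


Accuracy = (TP + TN) / (TP + TN + FP + FN) = (107 + 91) / 237 = 66/79.

66/79


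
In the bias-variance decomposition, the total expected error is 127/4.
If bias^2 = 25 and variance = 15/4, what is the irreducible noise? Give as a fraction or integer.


Total error = bias^2 + variance + irreducible noise. So irreducible noise = 127/4 - 25 - 15/4 = 3.

3


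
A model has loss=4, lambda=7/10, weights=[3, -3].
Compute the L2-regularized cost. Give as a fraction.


L2 sq norm = sum(w^2) = 18. J = 4 + 7/10 * 18 = 83/5.

83/5


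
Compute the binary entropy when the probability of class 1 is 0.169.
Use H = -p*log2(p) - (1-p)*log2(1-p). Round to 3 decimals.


H = -0.169*log2(0.169) - 0.831*log2(0.831) = 0.655.

0.655


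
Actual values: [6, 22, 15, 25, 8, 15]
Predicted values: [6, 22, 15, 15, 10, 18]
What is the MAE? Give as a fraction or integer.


MAE = (1/6) * (|6-6|=0 + |22-22|=0 + |15-15|=0 + |25-15|=10 + |8-10|=2 + |15-18|=3). Sum = 15. MAE = 5/2.

5/2


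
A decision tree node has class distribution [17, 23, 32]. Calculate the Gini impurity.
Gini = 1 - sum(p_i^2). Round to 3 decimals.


Total = 72. Proportions: 17/72, 23/72, 32/72. sum(p_i^2) = 0.3553. Gini = 1 - 0.3553 = 0.6447, which rounds to 0.645.

0.645


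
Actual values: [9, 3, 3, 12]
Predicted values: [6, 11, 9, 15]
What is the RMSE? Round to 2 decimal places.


MSE = 29.5000. RMSE = sqrt(29.5000) = 5.43.

5.43


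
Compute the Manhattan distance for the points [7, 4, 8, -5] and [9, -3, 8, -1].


d = sum of absolute differences: |7-9|=2 + |4--3|=7 + |8-8|=0 + |-5--1|=4 = 13.

13


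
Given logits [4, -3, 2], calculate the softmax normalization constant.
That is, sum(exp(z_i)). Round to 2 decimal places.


Denom = e^4=54.5982 + e^-3=0.0498 + e^2=7.3891. Sum = 62.0371, which rounds to 62.04.

62.04


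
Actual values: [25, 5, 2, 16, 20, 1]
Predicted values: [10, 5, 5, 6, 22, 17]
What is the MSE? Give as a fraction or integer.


MSE = (1/6) * ((25-10)^2=225 + (5-5)^2=0 + (2-5)^2=9 + (16-6)^2=100 + (20-22)^2=4 + (1-17)^2=256). Sum = 594. MSE = 99.

99


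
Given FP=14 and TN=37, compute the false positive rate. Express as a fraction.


FPR = FP / (FP + TN) = 14 / 51 = 14/51.

14/51


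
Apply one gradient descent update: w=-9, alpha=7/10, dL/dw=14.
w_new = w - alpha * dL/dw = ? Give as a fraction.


w_new = -9 - 7/10 * 14 = -9 - 49/5 = -94/5.

-94/5


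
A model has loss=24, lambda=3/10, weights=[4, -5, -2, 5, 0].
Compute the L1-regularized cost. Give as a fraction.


L1 norm = sum(|w|) = 16. J = 24 + 3/10 * 16 = 144/5.

144/5


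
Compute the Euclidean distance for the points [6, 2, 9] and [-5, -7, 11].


d = sqrt(sum of squared differences). (6--5)^2=121, (2--7)^2=81, (9-11)^2=4. Sum = 206.

sqrt(206)


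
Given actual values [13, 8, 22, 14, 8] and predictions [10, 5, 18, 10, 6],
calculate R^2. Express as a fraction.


Mean(y) = 13. SS_res = 54. SS_tot = 132. R^2 = 1 - 54/(132) = 13/22.

13/22


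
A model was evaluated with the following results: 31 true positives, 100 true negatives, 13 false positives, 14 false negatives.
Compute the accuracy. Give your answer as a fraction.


Accuracy = (TP + TN) / (TP + TN + FP + FN) = (31 + 100) / 158 = 131/158.

131/158


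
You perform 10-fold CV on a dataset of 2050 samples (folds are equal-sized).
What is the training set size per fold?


Each validation fold has 2050/10 = 205 samples. Training set = 2050 - 205 = 1845.

1845


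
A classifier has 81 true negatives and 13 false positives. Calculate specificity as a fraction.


Specificity = TN / (TN + FP) = 81 / 94 = 81/94.

81/94


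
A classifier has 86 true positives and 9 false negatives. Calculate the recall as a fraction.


Recall = TP / (TP + FN) = 86 / 95 = 86/95.

86/95


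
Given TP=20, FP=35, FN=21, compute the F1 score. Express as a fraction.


Precision = 20/55 = 4/11. Recall = 20/41 = 20/41. F1 = 2*P*R/(P+R) = 5/12.

5/12


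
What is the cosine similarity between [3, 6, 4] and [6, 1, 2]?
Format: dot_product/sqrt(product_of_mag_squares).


dot = 32. |a|^2 = 61, |b|^2 = 41. cos = 32/sqrt(2501).

32/sqrt(2501)


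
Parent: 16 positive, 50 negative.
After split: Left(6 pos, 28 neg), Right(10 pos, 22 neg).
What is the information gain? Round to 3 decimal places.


H(parent) = 0.7990. H(left) = 0.6723, H(right) = 0.8960. Weighted = (34/66)*0.6723 + (32/66)*0.8960 = 0.7808. IG = 0.7990 - 0.7808 = 0.0182, which rounds to 0.018.

0.018


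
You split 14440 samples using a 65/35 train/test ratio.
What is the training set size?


Test set = 14440 * 35% = 5054. Training set = 14440 - 5054 = 9386.

9386


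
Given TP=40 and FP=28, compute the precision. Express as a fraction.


Precision = TP / (TP + FP) = 40 / 68 = 10/17.

10/17


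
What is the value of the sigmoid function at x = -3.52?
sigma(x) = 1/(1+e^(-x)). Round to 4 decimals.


sigma(-3.52) = 1/(1+e^(3.52)) = 1/(1+33.784428) = 1/34.784428 = 0.0287.

0.0287


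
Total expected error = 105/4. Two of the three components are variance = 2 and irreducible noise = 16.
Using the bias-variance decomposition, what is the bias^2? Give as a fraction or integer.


Total error = bias^2 + variance + irreducible noise. So bias^2 = 105/4 - 2 - 16 = 33/4.

33/4


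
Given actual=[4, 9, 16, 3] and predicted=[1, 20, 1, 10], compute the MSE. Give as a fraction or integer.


MSE = (1/4) * ((4-1)^2=9 + (9-20)^2=121 + (16-1)^2=225 + (3-10)^2=49). Sum = 404. MSE = 101.

101


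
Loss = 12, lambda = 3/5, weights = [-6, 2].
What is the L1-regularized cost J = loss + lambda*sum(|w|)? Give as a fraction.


L1 norm = sum(|w|) = 8. J = 12 + 3/5 * 8 = 84/5.

84/5


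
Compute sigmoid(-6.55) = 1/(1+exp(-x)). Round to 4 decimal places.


sigma(-6.55) = 1/(1+e^(6.55)) = 1/(1+699.244174) = 1/700.244174 = 0.0014.

0.0014


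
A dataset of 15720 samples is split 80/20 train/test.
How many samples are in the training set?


Test set = 15720 * 20% = 3144. Training set = 15720 - 3144 = 12576.

12576


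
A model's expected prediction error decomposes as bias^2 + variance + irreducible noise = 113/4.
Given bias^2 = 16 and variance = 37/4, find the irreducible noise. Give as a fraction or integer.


Total error = bias^2 + variance + irreducible noise. So irreducible noise = 113/4 - 16 - 37/4 = 3.

3


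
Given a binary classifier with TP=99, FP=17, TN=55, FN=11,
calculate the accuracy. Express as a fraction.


Accuracy = (TP + TN) / (TP + TN + FP + FN) = (99 + 55) / 182 = 11/13.

11/13


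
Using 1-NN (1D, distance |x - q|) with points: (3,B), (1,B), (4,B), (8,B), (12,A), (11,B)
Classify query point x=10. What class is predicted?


Distances: |3-10|=7, |1-10|=9, |4-10|=6, |8-10|=2, |12-10|=2, |11-10|=1. 1 nearest: (11,B). Counts: {'B': 1}. Majority class: B.

B


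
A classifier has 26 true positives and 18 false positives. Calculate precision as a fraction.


Precision = TP / (TP + FP) = 26 / 44 = 13/22.

13/22


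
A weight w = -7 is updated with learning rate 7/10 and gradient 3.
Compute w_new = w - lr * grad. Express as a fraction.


w_new = -7 - 7/10 * 3 = -7 - 21/10 = -91/10.

-91/10


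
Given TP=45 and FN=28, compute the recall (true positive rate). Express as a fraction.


Recall = TP / (TP + FN) = 45 / 73 = 45/73.

45/73


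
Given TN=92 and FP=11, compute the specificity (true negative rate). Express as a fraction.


Specificity = TN / (TN + FP) = 92 / 103 = 92/103.

92/103


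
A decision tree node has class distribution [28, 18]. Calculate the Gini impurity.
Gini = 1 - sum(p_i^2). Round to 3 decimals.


Total = 46. Proportions: 28/46, 18/46. sum(p_i^2) = 0.5236. Gini = 1 - 0.5236 = 0.4764, which rounds to 0.476.

0.476


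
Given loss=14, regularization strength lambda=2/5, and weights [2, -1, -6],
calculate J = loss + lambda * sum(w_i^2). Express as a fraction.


L2 sq norm = sum(w^2) = 41. J = 14 + 2/5 * 41 = 152/5.

152/5


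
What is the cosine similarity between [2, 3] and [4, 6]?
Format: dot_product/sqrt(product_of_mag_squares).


dot = 26. |a|^2 = 13, |b|^2 = 52. cos = 26/sqrt(676).

26/sqrt(676)


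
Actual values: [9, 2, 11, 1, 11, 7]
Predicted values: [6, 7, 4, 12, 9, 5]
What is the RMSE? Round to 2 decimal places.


MSE = 35.3333. RMSE = sqrt(35.3333) = 5.94.

5.94


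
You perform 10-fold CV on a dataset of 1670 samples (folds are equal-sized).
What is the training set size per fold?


Each validation fold has 1670/10 = 167 samples. Training set = 1670 - 167 = 1503.

1503


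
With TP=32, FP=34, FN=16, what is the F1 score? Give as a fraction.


Precision = 32/66 = 16/33. Recall = 32/48 = 2/3. F1 = 2*P*R/(P+R) = 32/57.

32/57


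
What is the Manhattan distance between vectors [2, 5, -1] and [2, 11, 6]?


d = sum of absolute differences: |2-2|=0 + |5-11|=6 + |-1-6|=7 = 13.

13


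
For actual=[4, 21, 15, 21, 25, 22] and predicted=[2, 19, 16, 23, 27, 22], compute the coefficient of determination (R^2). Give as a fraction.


Mean(y) = 18. SS_res = 17. SS_tot = 288. R^2 = 1 - 17/(288) = 271/288.

271/288


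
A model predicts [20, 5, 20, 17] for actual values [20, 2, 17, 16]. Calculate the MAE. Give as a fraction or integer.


MAE = (1/4) * (|20-20|=0 + |2-5|=3 + |17-20|=3 + |16-17|=1). Sum = 7. MAE = 7/4.

7/4


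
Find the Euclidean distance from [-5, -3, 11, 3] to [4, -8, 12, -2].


d = sqrt(sum of squared differences). (-5-4)^2=81, (-3--8)^2=25, (11-12)^2=1, (3--2)^2=25. Sum = 132.

sqrt(132)


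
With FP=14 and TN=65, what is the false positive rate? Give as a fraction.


FPR = FP / (FP + TN) = 14 / 79 = 14/79.

14/79


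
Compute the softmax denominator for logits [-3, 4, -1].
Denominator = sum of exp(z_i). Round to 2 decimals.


Denom = e^-3=0.0498 + e^4=54.5982 + e^-1=0.3679. Sum = 55.0159, which rounds to 55.02.

55.02


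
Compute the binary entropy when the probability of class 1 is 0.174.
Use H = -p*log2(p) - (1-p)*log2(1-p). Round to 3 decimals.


H = -0.174*log2(0.174) - 0.826*log2(0.826) = 0.667.

0.667


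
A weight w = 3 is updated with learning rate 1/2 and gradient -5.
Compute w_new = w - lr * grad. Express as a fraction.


w_new = 3 - 1/2 * -5 = 3 - -5/2 = 11/2.

11/2


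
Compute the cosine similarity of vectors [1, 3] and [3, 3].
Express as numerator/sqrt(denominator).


dot = 12. |a|^2 = 10, |b|^2 = 18. cos = 12/sqrt(180).

12/sqrt(180)
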